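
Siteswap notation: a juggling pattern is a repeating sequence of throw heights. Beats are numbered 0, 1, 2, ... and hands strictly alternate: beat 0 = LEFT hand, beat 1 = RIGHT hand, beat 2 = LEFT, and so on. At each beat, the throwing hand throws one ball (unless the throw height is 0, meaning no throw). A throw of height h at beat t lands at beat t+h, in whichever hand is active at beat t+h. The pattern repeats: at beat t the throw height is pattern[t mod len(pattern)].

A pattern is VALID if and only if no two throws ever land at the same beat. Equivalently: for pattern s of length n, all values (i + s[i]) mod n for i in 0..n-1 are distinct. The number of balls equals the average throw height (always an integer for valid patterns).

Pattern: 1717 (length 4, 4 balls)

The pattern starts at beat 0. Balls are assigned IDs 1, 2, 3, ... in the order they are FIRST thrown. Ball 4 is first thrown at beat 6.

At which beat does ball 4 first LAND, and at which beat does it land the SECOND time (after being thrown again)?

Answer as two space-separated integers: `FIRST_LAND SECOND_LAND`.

Beat 0 (L): throw ball1 h=1 -> lands@1:R; in-air after throw: [b1@1:R]
Beat 1 (R): throw ball1 h=7 -> lands@8:L; in-air after throw: [b1@8:L]
Beat 2 (L): throw ball2 h=1 -> lands@3:R; in-air after throw: [b2@3:R b1@8:L]
Beat 3 (R): throw ball2 h=7 -> lands@10:L; in-air after throw: [b1@8:L b2@10:L]
Beat 4 (L): throw ball3 h=1 -> lands@5:R; in-air after throw: [b3@5:R b1@8:L b2@10:L]
Beat 5 (R): throw ball3 h=7 -> lands@12:L; in-air after throw: [b1@8:L b2@10:L b3@12:L]
Beat 6 (L): throw ball4 h=1 -> lands@7:R; in-air after throw: [b4@7:R b1@8:L b2@10:L b3@12:L]
Beat 7 (R): throw ball4 h=7 -> lands@14:L; in-air after throw: [b1@8:L b2@10:L b3@12:L b4@14:L]
Beat 8 (L): throw ball1 h=1 -> lands@9:R; in-air after throw: [b1@9:R b2@10:L b3@12:L b4@14:L]
Beat 9 (R): throw ball1 h=7 -> lands@16:L; in-air after throw: [b2@10:L b3@12:L b4@14:L b1@16:L]
Beat 10 (L): throw ball2 h=1 -> lands@11:R; in-air after throw: [b2@11:R b3@12:L b4@14:L b1@16:L]
Beat 11 (R): throw ball2 h=7 -> lands@18:L; in-air after throw: [b3@12:L b4@14:L b1@16:L b2@18:L]
Ball 4: thrown@6 h=1 -> first land @7; rethrown@7 h=7 -> second land @14

Answer: 7 14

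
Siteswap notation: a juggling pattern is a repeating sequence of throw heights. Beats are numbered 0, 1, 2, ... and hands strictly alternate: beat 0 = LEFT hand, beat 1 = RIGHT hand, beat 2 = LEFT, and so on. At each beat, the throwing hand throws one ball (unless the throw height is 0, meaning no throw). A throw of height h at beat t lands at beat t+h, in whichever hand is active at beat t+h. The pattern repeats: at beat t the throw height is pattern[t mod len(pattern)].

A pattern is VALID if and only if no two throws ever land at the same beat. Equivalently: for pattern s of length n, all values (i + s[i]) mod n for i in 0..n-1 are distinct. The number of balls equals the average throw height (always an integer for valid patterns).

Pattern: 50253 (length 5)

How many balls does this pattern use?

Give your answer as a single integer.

Pattern = [5, 0, 2, 5, 3], length n = 5
  position 0: throw height = 5, running sum = 5
  position 1: throw height = 0, running sum = 5
  position 2: throw height = 2, running sum = 7
  position 3: throw height = 5, running sum = 12
  position 4: throw height = 3, running sum = 15
Total sum = 15; balls = sum / n = 15 / 5 = 3

Answer: 3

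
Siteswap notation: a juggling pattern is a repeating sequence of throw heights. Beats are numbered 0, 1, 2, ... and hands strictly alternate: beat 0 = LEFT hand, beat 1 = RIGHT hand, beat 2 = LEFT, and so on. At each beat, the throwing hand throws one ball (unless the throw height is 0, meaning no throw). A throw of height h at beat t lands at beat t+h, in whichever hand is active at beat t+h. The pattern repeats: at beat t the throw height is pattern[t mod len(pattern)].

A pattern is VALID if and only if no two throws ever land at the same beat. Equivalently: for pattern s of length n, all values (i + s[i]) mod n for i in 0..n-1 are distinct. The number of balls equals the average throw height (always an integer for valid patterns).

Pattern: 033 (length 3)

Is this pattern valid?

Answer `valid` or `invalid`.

i=0: (i + s[i]) mod n = (0 + 0) mod 3 = 0
i=1: (i + s[i]) mod n = (1 + 3) mod 3 = 1
i=2: (i + s[i]) mod n = (2 + 3) mod 3 = 2
Residues: [0, 1, 2], distinct: True

Answer: valid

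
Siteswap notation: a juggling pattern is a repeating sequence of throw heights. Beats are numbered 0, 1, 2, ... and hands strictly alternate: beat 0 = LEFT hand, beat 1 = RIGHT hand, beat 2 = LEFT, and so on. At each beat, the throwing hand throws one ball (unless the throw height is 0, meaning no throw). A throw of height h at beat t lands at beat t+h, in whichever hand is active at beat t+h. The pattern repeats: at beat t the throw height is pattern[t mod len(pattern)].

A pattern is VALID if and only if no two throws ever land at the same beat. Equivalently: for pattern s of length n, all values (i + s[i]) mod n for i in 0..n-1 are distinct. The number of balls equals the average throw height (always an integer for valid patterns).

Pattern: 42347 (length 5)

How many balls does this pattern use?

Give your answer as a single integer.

Pattern = [4, 2, 3, 4, 7], length n = 5
  position 0: throw height = 4, running sum = 4
  position 1: throw height = 2, running sum = 6
  position 2: throw height = 3, running sum = 9
  position 3: throw height = 4, running sum = 13
  position 4: throw height = 7, running sum = 20
Total sum = 20; balls = sum / n = 20 / 5 = 4

Answer: 4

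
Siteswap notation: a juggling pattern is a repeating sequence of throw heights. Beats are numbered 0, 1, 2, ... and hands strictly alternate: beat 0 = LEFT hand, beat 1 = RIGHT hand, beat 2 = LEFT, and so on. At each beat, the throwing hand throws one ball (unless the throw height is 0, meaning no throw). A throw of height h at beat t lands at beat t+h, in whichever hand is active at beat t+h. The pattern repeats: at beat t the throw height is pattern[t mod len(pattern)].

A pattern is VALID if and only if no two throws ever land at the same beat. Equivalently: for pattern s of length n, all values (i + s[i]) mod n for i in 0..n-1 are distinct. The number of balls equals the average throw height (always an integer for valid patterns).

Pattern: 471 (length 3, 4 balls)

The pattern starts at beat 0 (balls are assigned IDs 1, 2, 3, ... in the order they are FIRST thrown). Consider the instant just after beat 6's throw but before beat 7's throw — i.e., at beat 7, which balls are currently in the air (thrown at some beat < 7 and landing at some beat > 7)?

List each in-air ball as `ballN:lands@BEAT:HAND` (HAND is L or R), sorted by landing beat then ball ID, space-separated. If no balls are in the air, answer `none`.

Answer: ball2:lands@8:L ball4:lands@10:L ball1:lands@11:R

Derivation:
Beat 0 (L): throw ball1 h=4 -> lands@4:L; in-air after throw: [b1@4:L]
Beat 1 (R): throw ball2 h=7 -> lands@8:L; in-air after throw: [b1@4:L b2@8:L]
Beat 2 (L): throw ball3 h=1 -> lands@3:R; in-air after throw: [b3@3:R b1@4:L b2@8:L]
Beat 3 (R): throw ball3 h=4 -> lands@7:R; in-air after throw: [b1@4:L b3@7:R b2@8:L]
Beat 4 (L): throw ball1 h=7 -> lands@11:R; in-air after throw: [b3@7:R b2@8:L b1@11:R]
Beat 5 (R): throw ball4 h=1 -> lands@6:L; in-air after throw: [b4@6:L b3@7:R b2@8:L b1@11:R]
Beat 6 (L): throw ball4 h=4 -> lands@10:L; in-air after throw: [b3@7:R b2@8:L b4@10:L b1@11:R]
Beat 7 (R): throw ball3 h=7 -> lands@14:L; in-air after throw: [b2@8:L b4@10:L b1@11:R b3@14:L]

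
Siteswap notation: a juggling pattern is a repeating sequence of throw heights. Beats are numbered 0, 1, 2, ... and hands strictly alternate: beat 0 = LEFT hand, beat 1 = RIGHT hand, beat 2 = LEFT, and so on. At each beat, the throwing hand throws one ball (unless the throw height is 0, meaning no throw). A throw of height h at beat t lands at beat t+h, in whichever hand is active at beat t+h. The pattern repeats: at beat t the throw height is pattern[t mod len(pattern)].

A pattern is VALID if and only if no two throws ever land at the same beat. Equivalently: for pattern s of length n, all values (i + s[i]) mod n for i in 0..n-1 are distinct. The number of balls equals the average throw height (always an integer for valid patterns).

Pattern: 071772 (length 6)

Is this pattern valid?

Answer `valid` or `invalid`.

Answer: valid

Derivation:
i=0: (i + s[i]) mod n = (0 + 0) mod 6 = 0
i=1: (i + s[i]) mod n = (1 + 7) mod 6 = 2
i=2: (i + s[i]) mod n = (2 + 1) mod 6 = 3
i=3: (i + s[i]) mod n = (3 + 7) mod 6 = 4
i=4: (i + s[i]) mod n = (4 + 7) mod 6 = 5
i=5: (i + s[i]) mod n = (5 + 2) mod 6 = 1
Residues: [0, 2, 3, 4, 5, 1], distinct: True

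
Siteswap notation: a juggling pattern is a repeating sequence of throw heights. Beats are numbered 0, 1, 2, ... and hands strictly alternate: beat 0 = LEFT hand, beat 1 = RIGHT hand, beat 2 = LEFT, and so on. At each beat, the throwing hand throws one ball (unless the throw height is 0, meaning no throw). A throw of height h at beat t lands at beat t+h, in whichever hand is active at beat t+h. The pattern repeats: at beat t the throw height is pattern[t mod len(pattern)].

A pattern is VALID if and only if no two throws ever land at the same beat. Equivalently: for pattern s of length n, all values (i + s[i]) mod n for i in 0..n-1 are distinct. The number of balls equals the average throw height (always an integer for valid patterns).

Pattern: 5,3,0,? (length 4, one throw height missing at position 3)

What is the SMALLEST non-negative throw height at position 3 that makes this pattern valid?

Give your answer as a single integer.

i=0: (0 + 5) mod 4 = 1
i=1: (1 + 3) mod 4 = 0
i=2: (2 + 0) mod 4 = 2
i=3: s[i]=? (unknown)
Known residues: [0, 1, 2]; need a permutation of 0..3, so missing residue r = 3
Need (3 + s) mod 4 = 3; smallest s = (3 - 3) mod 4 = 0

Answer: 0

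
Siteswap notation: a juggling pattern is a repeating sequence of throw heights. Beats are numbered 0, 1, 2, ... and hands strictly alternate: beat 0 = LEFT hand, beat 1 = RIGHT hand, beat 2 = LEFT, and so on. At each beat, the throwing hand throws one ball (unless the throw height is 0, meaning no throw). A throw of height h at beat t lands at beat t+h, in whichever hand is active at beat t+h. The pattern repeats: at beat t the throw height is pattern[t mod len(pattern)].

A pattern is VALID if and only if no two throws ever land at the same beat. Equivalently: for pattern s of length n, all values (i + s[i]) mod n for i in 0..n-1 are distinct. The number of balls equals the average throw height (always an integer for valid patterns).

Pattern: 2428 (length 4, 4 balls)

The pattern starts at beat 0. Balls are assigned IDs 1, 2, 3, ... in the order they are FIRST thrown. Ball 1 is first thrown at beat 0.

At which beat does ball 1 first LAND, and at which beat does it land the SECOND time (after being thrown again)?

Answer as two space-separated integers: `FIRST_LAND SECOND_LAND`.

Answer: 2 4

Derivation:
Beat 0 (L): throw ball1 h=2 -> lands@2:L; in-air after throw: [b1@2:L]
Beat 1 (R): throw ball2 h=4 -> lands@5:R; in-air after throw: [b1@2:L b2@5:R]
Beat 2 (L): throw ball1 h=2 -> lands@4:L; in-air after throw: [b1@4:L b2@5:R]
Beat 3 (R): throw ball3 h=8 -> lands@11:R; in-air after throw: [b1@4:L b2@5:R b3@11:R]
Beat 4 (L): throw ball1 h=2 -> lands@6:L; in-air after throw: [b2@5:R b1@6:L b3@11:R]
Ball 1: thrown@0 h=2 -> first land @2; rethrown@2 h=2 -> second land @4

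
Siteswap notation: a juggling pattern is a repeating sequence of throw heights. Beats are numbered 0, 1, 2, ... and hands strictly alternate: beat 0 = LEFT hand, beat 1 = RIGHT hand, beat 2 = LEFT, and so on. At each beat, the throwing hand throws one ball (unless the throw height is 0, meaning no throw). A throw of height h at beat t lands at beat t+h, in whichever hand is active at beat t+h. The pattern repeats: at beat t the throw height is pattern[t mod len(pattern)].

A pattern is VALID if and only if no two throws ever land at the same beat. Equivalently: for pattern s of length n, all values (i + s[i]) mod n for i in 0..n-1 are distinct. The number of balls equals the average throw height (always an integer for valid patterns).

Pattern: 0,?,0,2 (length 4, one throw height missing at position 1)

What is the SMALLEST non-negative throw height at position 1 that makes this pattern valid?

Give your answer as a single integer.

Answer: 2

Derivation:
i=0: (0 + 0) mod 4 = 0
i=1: s[i]=? (unknown)
i=2: (2 + 0) mod 4 = 2
i=3: (3 + 2) mod 4 = 1
Known residues: [0, 1, 2]; need a permutation of 0..3, so missing residue r = 3
Need (1 + s) mod 4 = 3; smallest s = (3 - 1) mod 4 = 2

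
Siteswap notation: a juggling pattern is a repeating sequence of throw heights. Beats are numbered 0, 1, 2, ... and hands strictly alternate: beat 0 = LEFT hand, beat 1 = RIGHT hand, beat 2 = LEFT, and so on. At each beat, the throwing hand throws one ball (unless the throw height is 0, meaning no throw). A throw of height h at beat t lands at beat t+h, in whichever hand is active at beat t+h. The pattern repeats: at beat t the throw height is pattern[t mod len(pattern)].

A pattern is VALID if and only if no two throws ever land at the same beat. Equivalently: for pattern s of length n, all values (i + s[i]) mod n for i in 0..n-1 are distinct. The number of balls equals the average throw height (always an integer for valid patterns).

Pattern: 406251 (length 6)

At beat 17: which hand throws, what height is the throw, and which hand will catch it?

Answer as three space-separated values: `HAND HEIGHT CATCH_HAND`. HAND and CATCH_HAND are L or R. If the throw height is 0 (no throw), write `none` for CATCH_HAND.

Beat 17: 17 mod 2 = 1, so hand = R
Throw height = pattern[17 mod 6] = pattern[5] = 1
Lands at beat 17+1=18, 18 mod 2 = 0, so catch hand = L

Answer: R 1 L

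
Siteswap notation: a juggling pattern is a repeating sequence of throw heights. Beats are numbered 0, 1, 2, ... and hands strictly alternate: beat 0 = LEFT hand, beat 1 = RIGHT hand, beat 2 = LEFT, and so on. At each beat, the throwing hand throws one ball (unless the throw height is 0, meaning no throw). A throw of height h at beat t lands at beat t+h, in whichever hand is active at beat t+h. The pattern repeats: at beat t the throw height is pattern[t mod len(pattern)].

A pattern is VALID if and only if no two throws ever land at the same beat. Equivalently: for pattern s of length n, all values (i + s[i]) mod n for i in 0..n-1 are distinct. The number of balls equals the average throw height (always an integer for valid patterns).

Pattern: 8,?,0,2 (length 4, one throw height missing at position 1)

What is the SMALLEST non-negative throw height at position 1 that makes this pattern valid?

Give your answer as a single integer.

Answer: 2

Derivation:
i=0: (0 + 8) mod 4 = 0
i=1: s[i]=? (unknown)
i=2: (2 + 0) mod 4 = 2
i=3: (3 + 2) mod 4 = 1
Known residues: [0, 1, 2]; need a permutation of 0..3, so missing residue r = 3
Need (1 + s) mod 4 = 3; smallest s = (3 - 1) mod 4 = 2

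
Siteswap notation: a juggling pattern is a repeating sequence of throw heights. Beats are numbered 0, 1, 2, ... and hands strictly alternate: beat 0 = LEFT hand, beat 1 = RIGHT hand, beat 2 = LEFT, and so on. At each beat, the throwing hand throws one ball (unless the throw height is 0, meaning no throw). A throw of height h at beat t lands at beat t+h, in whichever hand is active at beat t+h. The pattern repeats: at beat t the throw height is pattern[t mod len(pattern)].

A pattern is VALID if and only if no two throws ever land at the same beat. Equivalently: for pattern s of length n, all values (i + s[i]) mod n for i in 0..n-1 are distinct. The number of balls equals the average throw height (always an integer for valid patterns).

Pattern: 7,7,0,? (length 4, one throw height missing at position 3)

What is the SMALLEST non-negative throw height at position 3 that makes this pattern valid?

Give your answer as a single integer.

Answer: 2

Derivation:
i=0: (0 + 7) mod 4 = 3
i=1: (1 + 7) mod 4 = 0
i=2: (2 + 0) mod 4 = 2
i=3: s[i]=? (unknown)
Known residues: [0, 2, 3]; need a permutation of 0..3, so missing residue r = 1
Need (3 + s) mod 4 = 1; smallest s = (1 - 3) mod 4 = 2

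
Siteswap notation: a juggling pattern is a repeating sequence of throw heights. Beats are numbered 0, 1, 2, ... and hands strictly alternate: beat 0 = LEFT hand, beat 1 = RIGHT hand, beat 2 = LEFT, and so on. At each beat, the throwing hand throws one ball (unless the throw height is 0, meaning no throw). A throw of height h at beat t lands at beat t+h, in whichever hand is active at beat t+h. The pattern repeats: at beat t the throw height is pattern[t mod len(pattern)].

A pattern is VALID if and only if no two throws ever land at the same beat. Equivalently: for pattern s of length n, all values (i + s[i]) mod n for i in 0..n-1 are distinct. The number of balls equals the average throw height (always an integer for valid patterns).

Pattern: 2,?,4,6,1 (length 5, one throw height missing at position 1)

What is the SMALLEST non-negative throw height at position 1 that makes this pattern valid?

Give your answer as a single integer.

i=0: (0 + 2) mod 5 = 2
i=1: s[i]=? (unknown)
i=2: (2 + 4) mod 5 = 1
i=3: (3 + 6) mod 5 = 4
i=4: (4 + 1) mod 5 = 0
Known residues: [0, 1, 2, 4]; need a permutation of 0..4, so missing residue r = 3
Need (1 + s) mod 5 = 3; smallest s = (3 - 1) mod 5 = 2

Answer: 2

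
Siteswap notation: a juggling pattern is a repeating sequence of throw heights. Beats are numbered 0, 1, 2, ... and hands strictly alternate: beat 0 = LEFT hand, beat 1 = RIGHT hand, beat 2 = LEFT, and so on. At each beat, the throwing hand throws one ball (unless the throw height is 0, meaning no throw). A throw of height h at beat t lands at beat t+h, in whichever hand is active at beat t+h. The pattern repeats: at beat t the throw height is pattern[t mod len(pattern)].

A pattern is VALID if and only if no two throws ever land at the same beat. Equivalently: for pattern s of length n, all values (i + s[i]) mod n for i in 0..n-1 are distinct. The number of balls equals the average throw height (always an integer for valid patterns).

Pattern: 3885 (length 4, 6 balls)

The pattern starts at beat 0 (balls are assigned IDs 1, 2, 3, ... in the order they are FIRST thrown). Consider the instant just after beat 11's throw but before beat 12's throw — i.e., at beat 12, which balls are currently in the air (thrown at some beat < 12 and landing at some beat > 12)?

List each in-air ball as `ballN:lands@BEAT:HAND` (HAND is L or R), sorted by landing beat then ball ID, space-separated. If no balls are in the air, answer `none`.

Beat 0 (L): throw ball1 h=3 -> lands@3:R; in-air after throw: [b1@3:R]
Beat 1 (R): throw ball2 h=8 -> lands@9:R; in-air after throw: [b1@3:R b2@9:R]
Beat 2 (L): throw ball3 h=8 -> lands@10:L; in-air after throw: [b1@3:R b2@9:R b3@10:L]
Beat 3 (R): throw ball1 h=5 -> lands@8:L; in-air after throw: [b1@8:L b2@9:R b3@10:L]
Beat 4 (L): throw ball4 h=3 -> lands@7:R; in-air after throw: [b4@7:R b1@8:L b2@9:R b3@10:L]
Beat 5 (R): throw ball5 h=8 -> lands@13:R; in-air after throw: [b4@7:R b1@8:L b2@9:R b3@10:L b5@13:R]
Beat 6 (L): throw ball6 h=8 -> lands@14:L; in-air after throw: [b4@7:R b1@8:L b2@9:R b3@10:L b5@13:R b6@14:L]
Beat 7 (R): throw ball4 h=5 -> lands@12:L; in-air after throw: [b1@8:L b2@9:R b3@10:L b4@12:L b5@13:R b6@14:L]
Beat 8 (L): throw ball1 h=3 -> lands@11:R; in-air after throw: [b2@9:R b3@10:L b1@11:R b4@12:L b5@13:R b6@14:L]
Beat 9 (R): throw ball2 h=8 -> lands@17:R; in-air after throw: [b3@10:L b1@11:R b4@12:L b5@13:R b6@14:L b2@17:R]
Beat 10 (L): throw ball3 h=8 -> lands@18:L; in-air after throw: [b1@11:R b4@12:L b5@13:R b6@14:L b2@17:R b3@18:L]
Beat 11 (R): throw ball1 h=5 -> lands@16:L; in-air after throw: [b4@12:L b5@13:R b6@14:L b1@16:L b2@17:R b3@18:L]
Beat 12 (L): throw ball4 h=3 -> lands@15:R; in-air after throw: [b5@13:R b6@14:L b4@15:R b1@16:L b2@17:R b3@18:L]

Answer: ball5:lands@13:R ball6:lands@14:L ball1:lands@16:L ball2:lands@17:R ball3:lands@18:L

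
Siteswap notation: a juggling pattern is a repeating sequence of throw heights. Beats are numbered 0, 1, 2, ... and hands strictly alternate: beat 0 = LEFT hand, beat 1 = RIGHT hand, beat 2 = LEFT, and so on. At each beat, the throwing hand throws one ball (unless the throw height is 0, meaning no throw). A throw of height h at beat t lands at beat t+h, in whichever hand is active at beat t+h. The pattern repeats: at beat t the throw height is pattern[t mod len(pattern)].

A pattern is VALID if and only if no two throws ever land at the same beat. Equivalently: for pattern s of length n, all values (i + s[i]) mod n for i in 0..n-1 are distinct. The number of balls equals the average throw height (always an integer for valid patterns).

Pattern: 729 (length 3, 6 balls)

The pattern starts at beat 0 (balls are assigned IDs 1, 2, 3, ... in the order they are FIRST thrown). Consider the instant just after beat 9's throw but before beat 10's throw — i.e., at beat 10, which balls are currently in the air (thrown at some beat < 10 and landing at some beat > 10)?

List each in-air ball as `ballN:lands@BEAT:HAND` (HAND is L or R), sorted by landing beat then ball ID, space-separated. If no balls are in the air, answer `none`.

Answer: ball3:lands@11:R ball4:lands@13:R ball5:lands@14:L ball1:lands@16:L ball6:lands@17:R

Derivation:
Beat 0 (L): throw ball1 h=7 -> lands@7:R; in-air after throw: [b1@7:R]
Beat 1 (R): throw ball2 h=2 -> lands@3:R; in-air after throw: [b2@3:R b1@7:R]
Beat 2 (L): throw ball3 h=9 -> lands@11:R; in-air after throw: [b2@3:R b1@7:R b3@11:R]
Beat 3 (R): throw ball2 h=7 -> lands@10:L; in-air after throw: [b1@7:R b2@10:L b3@11:R]
Beat 4 (L): throw ball4 h=2 -> lands@6:L; in-air after throw: [b4@6:L b1@7:R b2@10:L b3@11:R]
Beat 5 (R): throw ball5 h=9 -> lands@14:L; in-air after throw: [b4@6:L b1@7:R b2@10:L b3@11:R b5@14:L]
Beat 6 (L): throw ball4 h=7 -> lands@13:R; in-air after throw: [b1@7:R b2@10:L b3@11:R b4@13:R b5@14:L]
Beat 7 (R): throw ball1 h=2 -> lands@9:R; in-air after throw: [b1@9:R b2@10:L b3@11:R b4@13:R b5@14:L]
Beat 8 (L): throw ball6 h=9 -> lands@17:R; in-air after throw: [b1@9:R b2@10:L b3@11:R b4@13:R b5@14:L b6@17:R]
Beat 9 (R): throw ball1 h=7 -> lands@16:L; in-air after throw: [b2@10:L b3@11:R b4@13:R b5@14:L b1@16:L b6@17:R]
Beat 10 (L): throw ball2 h=2 -> lands@12:L; in-air after throw: [b3@11:R b2@12:L b4@13:R b5@14:L b1@16:L b6@17:R]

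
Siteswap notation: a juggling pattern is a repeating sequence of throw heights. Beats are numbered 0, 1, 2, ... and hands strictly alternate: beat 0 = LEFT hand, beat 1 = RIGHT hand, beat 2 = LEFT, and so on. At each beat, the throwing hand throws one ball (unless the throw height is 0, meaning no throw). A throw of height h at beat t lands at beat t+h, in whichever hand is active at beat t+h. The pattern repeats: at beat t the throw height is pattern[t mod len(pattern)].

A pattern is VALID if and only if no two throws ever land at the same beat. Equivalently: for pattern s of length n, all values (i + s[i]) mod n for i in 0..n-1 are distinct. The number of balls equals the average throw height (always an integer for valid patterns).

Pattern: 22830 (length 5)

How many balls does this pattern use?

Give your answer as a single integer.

Pattern = [2, 2, 8, 3, 0], length n = 5
  position 0: throw height = 2, running sum = 2
  position 1: throw height = 2, running sum = 4
  position 2: throw height = 8, running sum = 12
  position 3: throw height = 3, running sum = 15
  position 4: throw height = 0, running sum = 15
Total sum = 15; balls = sum / n = 15 / 5 = 3

Answer: 3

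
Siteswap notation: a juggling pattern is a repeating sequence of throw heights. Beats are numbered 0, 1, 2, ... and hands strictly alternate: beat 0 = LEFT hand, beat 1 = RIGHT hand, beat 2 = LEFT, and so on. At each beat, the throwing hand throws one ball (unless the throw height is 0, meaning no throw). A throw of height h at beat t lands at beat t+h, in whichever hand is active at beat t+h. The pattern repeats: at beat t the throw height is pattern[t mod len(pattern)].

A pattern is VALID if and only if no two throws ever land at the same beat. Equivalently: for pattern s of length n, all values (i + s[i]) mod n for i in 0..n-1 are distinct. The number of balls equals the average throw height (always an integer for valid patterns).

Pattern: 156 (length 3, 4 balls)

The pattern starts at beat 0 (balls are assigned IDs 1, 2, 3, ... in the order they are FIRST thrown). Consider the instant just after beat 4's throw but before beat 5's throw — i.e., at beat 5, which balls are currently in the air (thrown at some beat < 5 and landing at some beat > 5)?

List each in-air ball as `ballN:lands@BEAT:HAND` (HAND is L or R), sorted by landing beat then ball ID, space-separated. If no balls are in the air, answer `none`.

Answer: ball1:lands@6:L ball2:lands@8:L ball3:lands@9:R

Derivation:
Beat 0 (L): throw ball1 h=1 -> lands@1:R; in-air after throw: [b1@1:R]
Beat 1 (R): throw ball1 h=5 -> lands@6:L; in-air after throw: [b1@6:L]
Beat 2 (L): throw ball2 h=6 -> lands@8:L; in-air after throw: [b1@6:L b2@8:L]
Beat 3 (R): throw ball3 h=1 -> lands@4:L; in-air after throw: [b3@4:L b1@6:L b2@8:L]
Beat 4 (L): throw ball3 h=5 -> lands@9:R; in-air after throw: [b1@6:L b2@8:L b3@9:R]
Beat 5 (R): throw ball4 h=6 -> lands@11:R; in-air after throw: [b1@6:L b2@8:L b3@9:R b4@11:R]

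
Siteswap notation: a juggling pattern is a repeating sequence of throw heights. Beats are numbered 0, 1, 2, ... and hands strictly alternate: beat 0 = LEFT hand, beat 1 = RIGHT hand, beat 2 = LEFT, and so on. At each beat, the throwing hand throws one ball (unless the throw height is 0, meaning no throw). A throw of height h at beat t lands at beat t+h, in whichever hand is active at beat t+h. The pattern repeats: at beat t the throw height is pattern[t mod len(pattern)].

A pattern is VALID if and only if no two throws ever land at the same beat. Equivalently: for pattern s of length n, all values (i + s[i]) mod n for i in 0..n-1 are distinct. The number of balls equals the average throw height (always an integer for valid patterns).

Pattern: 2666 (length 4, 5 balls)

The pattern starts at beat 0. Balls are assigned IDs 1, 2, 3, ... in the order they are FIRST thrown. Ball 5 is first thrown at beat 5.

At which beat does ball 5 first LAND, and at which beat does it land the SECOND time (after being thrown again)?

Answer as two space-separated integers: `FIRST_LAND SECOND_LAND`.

Answer: 11 17

Derivation:
Beat 0 (L): throw ball1 h=2 -> lands@2:L; in-air after throw: [b1@2:L]
Beat 1 (R): throw ball2 h=6 -> lands@7:R; in-air after throw: [b1@2:L b2@7:R]
Beat 2 (L): throw ball1 h=6 -> lands@8:L; in-air after throw: [b2@7:R b1@8:L]
Beat 3 (R): throw ball3 h=6 -> lands@9:R; in-air after throw: [b2@7:R b1@8:L b3@9:R]
Beat 4 (L): throw ball4 h=2 -> lands@6:L; in-air after throw: [b4@6:L b2@7:R b1@8:L b3@9:R]
Beat 5 (R): throw ball5 h=6 -> lands@11:R; in-air after throw: [b4@6:L b2@7:R b1@8:L b3@9:R b5@11:R]
Beat 6 (L): throw ball4 h=6 -> lands@12:L; in-air after throw: [b2@7:R b1@8:L b3@9:R b5@11:R b4@12:L]
Beat 7 (R): throw ball2 h=6 -> lands@13:R; in-air after throw: [b1@8:L b3@9:R b5@11:R b4@12:L b2@13:R]
Beat 8 (L): throw ball1 h=2 -> lands@10:L; in-air after throw: [b3@9:R b1@10:L b5@11:R b4@12:L b2@13:R]
Beat 9 (R): throw ball3 h=6 -> lands@15:R; in-air after throw: [b1@10:L b5@11:R b4@12:L b2@13:R b3@15:R]
Beat 10 (L): throw ball1 h=6 -> lands@16:L; in-air after throw: [b5@11:R b4@12:L b2@13:R b3@15:R b1@16:L]
Beat 11 (R): throw ball5 h=6 -> lands@17:R; in-air after throw: [b4@12:L b2@13:R b3@15:R b1@16:L b5@17:R]
Beat 12 (L): throw ball4 h=2 -> lands@14:L; in-air after throw: [b2@13:R b4@14:L b3@15:R b1@16:L b5@17:R]
Beat 13 (R): throw ball2 h=6 -> lands@19:R; in-air after throw: [b4@14:L b3@15:R b1@16:L b5@17:R b2@19:R]
Beat 14 (L): throw ball4 h=6 -> lands@20:L; in-air after throw: [b3@15:R b1@16:L b5@17:R b2@19:R b4@20:L]
Beat 15 (R): throw ball3 h=6 -> lands@21:R; in-air after throw: [b1@16:L b5@17:R b2@19:R b4@20:L b3@21:R]
Beat 16 (L): throw ball1 h=2 -> lands@18:L; in-air after throw: [b5@17:R b1@18:L b2@19:R b4@20:L b3@21:R]
Beat 17 (R): throw ball5 h=6 -> lands@23:R; in-air after throw: [b1@18:L b2@19:R b4@20:L b3@21:R b5@23:R]
Ball 5: thrown@5 h=6 -> first land @11; rethrown@11 h=6 -> second land @17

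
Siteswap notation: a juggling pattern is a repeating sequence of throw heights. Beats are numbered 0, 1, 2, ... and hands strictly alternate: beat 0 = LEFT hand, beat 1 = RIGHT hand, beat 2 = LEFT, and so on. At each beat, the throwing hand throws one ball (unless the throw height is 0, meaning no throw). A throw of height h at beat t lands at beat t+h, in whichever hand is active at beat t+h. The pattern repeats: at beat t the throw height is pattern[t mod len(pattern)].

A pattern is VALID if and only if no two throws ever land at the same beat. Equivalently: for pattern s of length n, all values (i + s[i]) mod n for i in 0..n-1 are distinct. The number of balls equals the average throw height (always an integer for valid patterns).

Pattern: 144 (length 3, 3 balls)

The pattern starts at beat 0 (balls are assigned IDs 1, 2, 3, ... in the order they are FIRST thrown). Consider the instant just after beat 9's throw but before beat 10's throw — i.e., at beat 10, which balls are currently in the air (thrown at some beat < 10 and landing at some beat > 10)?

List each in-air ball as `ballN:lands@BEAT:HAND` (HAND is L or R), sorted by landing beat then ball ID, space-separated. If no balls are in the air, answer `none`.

Answer: ball2:lands@11:R ball3:lands@12:L

Derivation:
Beat 0 (L): throw ball1 h=1 -> lands@1:R; in-air after throw: [b1@1:R]
Beat 1 (R): throw ball1 h=4 -> lands@5:R; in-air after throw: [b1@5:R]
Beat 2 (L): throw ball2 h=4 -> lands@6:L; in-air after throw: [b1@5:R b2@6:L]
Beat 3 (R): throw ball3 h=1 -> lands@4:L; in-air after throw: [b3@4:L b1@5:R b2@6:L]
Beat 4 (L): throw ball3 h=4 -> lands@8:L; in-air after throw: [b1@5:R b2@6:L b3@8:L]
Beat 5 (R): throw ball1 h=4 -> lands@9:R; in-air after throw: [b2@6:L b3@8:L b1@9:R]
Beat 6 (L): throw ball2 h=1 -> lands@7:R; in-air after throw: [b2@7:R b3@8:L b1@9:R]
Beat 7 (R): throw ball2 h=4 -> lands@11:R; in-air after throw: [b3@8:L b1@9:R b2@11:R]
Beat 8 (L): throw ball3 h=4 -> lands@12:L; in-air after throw: [b1@9:R b2@11:R b3@12:L]
Beat 9 (R): throw ball1 h=1 -> lands@10:L; in-air after throw: [b1@10:L b2@11:R b3@12:L]
Beat 10 (L): throw ball1 h=4 -> lands@14:L; in-air after throw: [b2@11:R b3@12:L b1@14:L]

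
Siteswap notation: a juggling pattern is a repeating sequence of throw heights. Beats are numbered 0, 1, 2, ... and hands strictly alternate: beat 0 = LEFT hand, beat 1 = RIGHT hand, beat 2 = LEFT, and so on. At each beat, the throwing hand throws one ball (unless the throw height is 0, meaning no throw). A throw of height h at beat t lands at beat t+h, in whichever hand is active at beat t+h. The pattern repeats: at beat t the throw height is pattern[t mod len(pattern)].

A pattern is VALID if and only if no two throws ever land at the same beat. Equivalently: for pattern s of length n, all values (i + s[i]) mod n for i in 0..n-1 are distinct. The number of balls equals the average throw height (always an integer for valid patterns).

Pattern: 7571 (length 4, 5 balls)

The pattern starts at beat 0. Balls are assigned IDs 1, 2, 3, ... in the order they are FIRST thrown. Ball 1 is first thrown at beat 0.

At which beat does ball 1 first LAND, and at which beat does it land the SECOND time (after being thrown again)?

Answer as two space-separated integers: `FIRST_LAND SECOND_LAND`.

Answer: 7 8

Derivation:
Beat 0 (L): throw ball1 h=7 -> lands@7:R; in-air after throw: [b1@7:R]
Beat 1 (R): throw ball2 h=5 -> lands@6:L; in-air after throw: [b2@6:L b1@7:R]
Beat 2 (L): throw ball3 h=7 -> lands@9:R; in-air after throw: [b2@6:L b1@7:R b3@9:R]
Beat 3 (R): throw ball4 h=1 -> lands@4:L; in-air after throw: [b4@4:L b2@6:L b1@7:R b3@9:R]
Beat 4 (L): throw ball4 h=7 -> lands@11:R; in-air after throw: [b2@6:L b1@7:R b3@9:R b4@11:R]
Beat 5 (R): throw ball5 h=5 -> lands@10:L; in-air after throw: [b2@6:L b1@7:R b3@9:R b5@10:L b4@11:R]
Beat 6 (L): throw ball2 h=7 -> lands@13:R; in-air after throw: [b1@7:R b3@9:R b5@10:L b4@11:R b2@13:R]
Beat 7 (R): throw ball1 h=1 -> lands@8:L; in-air after throw: [b1@8:L b3@9:R b5@10:L b4@11:R b2@13:R]
Beat 8 (L): throw ball1 h=7 -> lands@15:R; in-air after throw: [b3@9:R b5@10:L b4@11:R b2@13:R b1@15:R]
Ball 1: thrown@0 h=7 -> first land @7; rethrown@7 h=1 -> second land @8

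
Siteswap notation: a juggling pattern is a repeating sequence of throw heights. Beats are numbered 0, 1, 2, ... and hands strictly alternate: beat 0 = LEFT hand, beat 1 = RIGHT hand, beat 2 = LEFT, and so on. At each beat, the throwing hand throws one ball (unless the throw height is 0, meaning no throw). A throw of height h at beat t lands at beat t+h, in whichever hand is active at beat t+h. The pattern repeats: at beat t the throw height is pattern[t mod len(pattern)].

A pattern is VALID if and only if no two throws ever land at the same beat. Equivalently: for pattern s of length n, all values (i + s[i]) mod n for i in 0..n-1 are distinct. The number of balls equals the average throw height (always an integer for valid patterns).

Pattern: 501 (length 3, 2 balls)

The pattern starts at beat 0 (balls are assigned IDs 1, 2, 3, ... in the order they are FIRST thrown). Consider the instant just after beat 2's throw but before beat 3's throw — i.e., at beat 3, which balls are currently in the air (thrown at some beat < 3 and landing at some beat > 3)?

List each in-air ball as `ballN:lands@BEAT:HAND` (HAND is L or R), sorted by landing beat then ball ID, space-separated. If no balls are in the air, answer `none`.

Beat 0 (L): throw ball1 h=5 -> lands@5:R; in-air after throw: [b1@5:R]
Beat 2 (L): throw ball2 h=1 -> lands@3:R; in-air after throw: [b2@3:R b1@5:R]
Beat 3 (R): throw ball2 h=5 -> lands@8:L; in-air after throw: [b1@5:R b2@8:L]

Answer: ball1:lands@5:R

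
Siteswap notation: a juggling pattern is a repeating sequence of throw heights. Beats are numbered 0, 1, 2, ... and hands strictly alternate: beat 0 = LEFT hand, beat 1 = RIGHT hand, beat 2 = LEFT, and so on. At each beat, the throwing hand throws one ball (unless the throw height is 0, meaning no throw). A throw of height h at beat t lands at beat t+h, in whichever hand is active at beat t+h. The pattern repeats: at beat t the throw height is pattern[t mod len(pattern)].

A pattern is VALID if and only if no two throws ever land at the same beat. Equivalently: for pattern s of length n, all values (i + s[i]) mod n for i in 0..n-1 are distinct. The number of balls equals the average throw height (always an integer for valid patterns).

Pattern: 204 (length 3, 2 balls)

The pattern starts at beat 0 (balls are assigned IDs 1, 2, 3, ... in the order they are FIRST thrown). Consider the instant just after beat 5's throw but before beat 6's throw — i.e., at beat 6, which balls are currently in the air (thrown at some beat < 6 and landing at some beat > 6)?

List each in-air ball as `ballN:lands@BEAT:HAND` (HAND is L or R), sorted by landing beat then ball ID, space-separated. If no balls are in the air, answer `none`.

Beat 0 (L): throw ball1 h=2 -> lands@2:L; in-air after throw: [b1@2:L]
Beat 2 (L): throw ball1 h=4 -> lands@6:L; in-air after throw: [b1@6:L]
Beat 3 (R): throw ball2 h=2 -> lands@5:R; in-air after throw: [b2@5:R b1@6:L]
Beat 5 (R): throw ball2 h=4 -> lands@9:R; in-air after throw: [b1@6:L b2@9:R]
Beat 6 (L): throw ball1 h=2 -> lands@8:L; in-air after throw: [b1@8:L b2@9:R]

Answer: ball2:lands@9:R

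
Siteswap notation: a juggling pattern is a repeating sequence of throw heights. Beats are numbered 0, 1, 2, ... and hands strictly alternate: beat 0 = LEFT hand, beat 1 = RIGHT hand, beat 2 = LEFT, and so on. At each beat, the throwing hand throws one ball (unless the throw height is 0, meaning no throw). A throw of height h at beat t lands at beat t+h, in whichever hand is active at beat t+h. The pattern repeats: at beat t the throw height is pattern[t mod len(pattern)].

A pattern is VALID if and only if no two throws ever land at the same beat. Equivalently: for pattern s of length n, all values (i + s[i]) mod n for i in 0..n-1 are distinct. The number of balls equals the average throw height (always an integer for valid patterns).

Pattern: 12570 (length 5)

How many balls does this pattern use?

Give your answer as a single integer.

Answer: 3

Derivation:
Pattern = [1, 2, 5, 7, 0], length n = 5
  position 0: throw height = 1, running sum = 1
  position 1: throw height = 2, running sum = 3
  position 2: throw height = 5, running sum = 8
  position 3: throw height = 7, running sum = 15
  position 4: throw height = 0, running sum = 15
Total sum = 15; balls = sum / n = 15 / 5 = 3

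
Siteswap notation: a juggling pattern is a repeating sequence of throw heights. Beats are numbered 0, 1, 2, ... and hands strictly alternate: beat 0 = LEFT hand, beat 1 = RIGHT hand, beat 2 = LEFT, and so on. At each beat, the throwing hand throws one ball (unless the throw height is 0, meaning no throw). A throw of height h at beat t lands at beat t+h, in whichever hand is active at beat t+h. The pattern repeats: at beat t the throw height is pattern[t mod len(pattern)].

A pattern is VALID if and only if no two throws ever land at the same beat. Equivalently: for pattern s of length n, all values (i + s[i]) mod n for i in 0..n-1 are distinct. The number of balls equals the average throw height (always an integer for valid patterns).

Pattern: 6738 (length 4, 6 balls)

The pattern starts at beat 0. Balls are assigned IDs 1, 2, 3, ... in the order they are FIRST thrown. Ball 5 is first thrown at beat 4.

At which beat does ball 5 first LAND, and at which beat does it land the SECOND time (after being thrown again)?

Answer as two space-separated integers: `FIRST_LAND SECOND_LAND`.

Answer: 10 13

Derivation:
Beat 0 (L): throw ball1 h=6 -> lands@6:L; in-air after throw: [b1@6:L]
Beat 1 (R): throw ball2 h=7 -> lands@8:L; in-air after throw: [b1@6:L b2@8:L]
Beat 2 (L): throw ball3 h=3 -> lands@5:R; in-air after throw: [b3@5:R b1@6:L b2@8:L]
Beat 3 (R): throw ball4 h=8 -> lands@11:R; in-air after throw: [b3@5:R b1@6:L b2@8:L b4@11:R]
Beat 4 (L): throw ball5 h=6 -> lands@10:L; in-air after throw: [b3@5:R b1@6:L b2@8:L b5@10:L b4@11:R]
Beat 5 (R): throw ball3 h=7 -> lands@12:L; in-air after throw: [b1@6:L b2@8:L b5@10:L b4@11:R b3@12:L]
Beat 6 (L): throw ball1 h=3 -> lands@9:R; in-air after throw: [b2@8:L b1@9:R b5@10:L b4@11:R b3@12:L]
Beat 7 (R): throw ball6 h=8 -> lands@15:R; in-air after throw: [b2@8:L b1@9:R b5@10:L b4@11:R b3@12:L b6@15:R]
Beat 8 (L): throw ball2 h=6 -> lands@14:L; in-air after throw: [b1@9:R b5@10:L b4@11:R b3@12:L b2@14:L b6@15:R]
Beat 9 (R): throw ball1 h=7 -> lands@16:L; in-air after throw: [b5@10:L b4@11:R b3@12:L b2@14:L b6@15:R b1@16:L]
Beat 10 (L): throw ball5 h=3 -> lands@13:R; in-air after throw: [b4@11:R b3@12:L b5@13:R b2@14:L b6@15:R b1@16:L]
Beat 11 (R): throw ball4 h=8 -> lands@19:R; in-air after throw: [b3@12:L b5@13:R b2@14:L b6@15:R b1@16:L b4@19:R]
Beat 12 (L): throw ball3 h=6 -> lands@18:L; in-air after throw: [b5@13:R b2@14:L b6@15:R b1@16:L b3@18:L b4@19:R]
Beat 13 (R): throw ball5 h=7 -> lands@20:L; in-air after throw: [b2@14:L b6@15:R b1@16:L b3@18:L b4@19:R b5@20:L]
Ball 5: thrown@4 h=6 -> first land @10; rethrown@10 h=3 -> second land @13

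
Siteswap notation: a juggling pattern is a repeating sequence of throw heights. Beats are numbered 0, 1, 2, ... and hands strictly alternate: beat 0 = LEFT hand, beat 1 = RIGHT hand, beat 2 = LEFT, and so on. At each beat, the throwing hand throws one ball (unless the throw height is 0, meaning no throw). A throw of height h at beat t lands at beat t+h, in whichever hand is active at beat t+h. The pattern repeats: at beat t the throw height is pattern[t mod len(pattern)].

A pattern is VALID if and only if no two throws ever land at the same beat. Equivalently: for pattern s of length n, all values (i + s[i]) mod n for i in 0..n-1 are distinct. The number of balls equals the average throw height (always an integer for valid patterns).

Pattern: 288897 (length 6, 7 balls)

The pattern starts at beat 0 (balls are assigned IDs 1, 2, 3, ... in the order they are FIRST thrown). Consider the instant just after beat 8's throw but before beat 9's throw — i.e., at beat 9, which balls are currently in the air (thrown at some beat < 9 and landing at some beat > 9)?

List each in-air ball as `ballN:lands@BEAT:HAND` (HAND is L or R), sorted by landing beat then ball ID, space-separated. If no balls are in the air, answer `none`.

Beat 0 (L): throw ball1 h=2 -> lands@2:L; in-air after throw: [b1@2:L]
Beat 1 (R): throw ball2 h=8 -> lands@9:R; in-air after throw: [b1@2:L b2@9:R]
Beat 2 (L): throw ball1 h=8 -> lands@10:L; in-air after throw: [b2@9:R b1@10:L]
Beat 3 (R): throw ball3 h=8 -> lands@11:R; in-air after throw: [b2@9:R b1@10:L b3@11:R]
Beat 4 (L): throw ball4 h=9 -> lands@13:R; in-air after throw: [b2@9:R b1@10:L b3@11:R b4@13:R]
Beat 5 (R): throw ball5 h=7 -> lands@12:L; in-air after throw: [b2@9:R b1@10:L b3@11:R b5@12:L b4@13:R]
Beat 6 (L): throw ball6 h=2 -> lands@8:L; in-air after throw: [b6@8:L b2@9:R b1@10:L b3@11:R b5@12:L b4@13:R]
Beat 7 (R): throw ball7 h=8 -> lands@15:R; in-air after throw: [b6@8:L b2@9:R b1@10:L b3@11:R b5@12:L b4@13:R b7@15:R]
Beat 8 (L): throw ball6 h=8 -> lands@16:L; in-air after throw: [b2@9:R b1@10:L b3@11:R b5@12:L b4@13:R b7@15:R b6@16:L]
Beat 9 (R): throw ball2 h=8 -> lands@17:R; in-air after throw: [b1@10:L b3@11:R b5@12:L b4@13:R b7@15:R b6@16:L b2@17:R]

Answer: ball1:lands@10:L ball3:lands@11:R ball5:lands@12:L ball4:lands@13:R ball7:lands@15:R ball6:lands@16:L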